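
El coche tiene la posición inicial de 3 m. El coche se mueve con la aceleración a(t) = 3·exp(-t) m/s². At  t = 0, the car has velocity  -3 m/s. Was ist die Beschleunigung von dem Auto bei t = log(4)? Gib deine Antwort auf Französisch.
De l'équation de l'accélération a(t) = 3·exp(-t), nous substituons t = log(4) pour obtenir a = 3/4.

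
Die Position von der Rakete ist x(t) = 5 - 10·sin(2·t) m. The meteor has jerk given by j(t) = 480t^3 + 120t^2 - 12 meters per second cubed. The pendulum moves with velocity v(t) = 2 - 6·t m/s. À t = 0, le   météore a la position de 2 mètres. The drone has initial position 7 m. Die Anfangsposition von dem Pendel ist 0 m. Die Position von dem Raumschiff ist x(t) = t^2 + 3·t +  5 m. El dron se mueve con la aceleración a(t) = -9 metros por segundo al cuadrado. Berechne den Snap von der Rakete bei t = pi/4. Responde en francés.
Pour résoudre ceci, nous devons prendre 4 dérivées de notre équation de la position x(t) = 5 - 10·sin(2·t). La dérivée de la position donne la vitesse: v(t) = -20·cos(2·t). La dérivée de la vitesse donne l'accélération: a(t) = 40·sin(2·t). La dérivée de l'accélération donne le jerk: j(t) = 80·cos(2·t). En prenant d/dt de j(t), nous trouvons s(t) = -160·sin(2·t). Nous avons le snap s(t) = -160·sin(2·t). En substituant t = pi/4: s(pi/4) = -160.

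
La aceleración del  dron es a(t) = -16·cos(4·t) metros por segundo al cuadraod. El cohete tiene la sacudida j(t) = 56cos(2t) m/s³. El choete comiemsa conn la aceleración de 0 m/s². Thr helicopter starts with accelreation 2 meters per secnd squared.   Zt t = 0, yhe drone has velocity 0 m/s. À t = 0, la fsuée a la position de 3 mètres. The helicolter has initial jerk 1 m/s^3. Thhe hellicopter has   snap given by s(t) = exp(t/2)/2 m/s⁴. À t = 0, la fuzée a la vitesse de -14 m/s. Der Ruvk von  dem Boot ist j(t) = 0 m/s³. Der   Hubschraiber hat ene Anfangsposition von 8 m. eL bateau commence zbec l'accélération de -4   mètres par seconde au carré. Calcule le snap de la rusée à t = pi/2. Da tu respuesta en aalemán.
Um dies zu lösen, müssen wir 1 Ableitung unserer Gleichung für den Ruck j(t) = 56·cos(2·t) nehmen. Durch Ableiten von dem Ruck erhalten wir den Snap: s(t) = -112·sin(2·t). Mit s(t) = -112·sin(2·t) und Einsetzen von t = pi/2, finden wir s = 0.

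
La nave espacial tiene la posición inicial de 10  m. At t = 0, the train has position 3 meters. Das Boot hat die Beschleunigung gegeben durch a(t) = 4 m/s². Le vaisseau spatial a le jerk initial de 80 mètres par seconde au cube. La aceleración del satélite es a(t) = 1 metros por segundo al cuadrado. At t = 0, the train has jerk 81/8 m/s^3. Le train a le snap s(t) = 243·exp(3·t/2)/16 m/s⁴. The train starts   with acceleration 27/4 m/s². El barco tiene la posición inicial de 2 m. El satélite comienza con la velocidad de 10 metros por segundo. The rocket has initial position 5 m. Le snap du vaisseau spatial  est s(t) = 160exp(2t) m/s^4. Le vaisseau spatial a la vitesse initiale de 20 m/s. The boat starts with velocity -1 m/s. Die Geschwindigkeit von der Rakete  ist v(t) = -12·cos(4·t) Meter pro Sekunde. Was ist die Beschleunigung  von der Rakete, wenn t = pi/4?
Ausgehend von der Geschwindigkeit v(t) = -12·cos(4·t), nehmen wir 1 Ableitung. Durch Ableiten von der Geschwindigkeit erhalten wir die Beschleunigung: a(t) = 48·sin(4·t). Wir haben die Beschleunigung a(t) = 48·sin(4·t). Durch Einsetzen von t = pi/4: a(pi/4) = 0.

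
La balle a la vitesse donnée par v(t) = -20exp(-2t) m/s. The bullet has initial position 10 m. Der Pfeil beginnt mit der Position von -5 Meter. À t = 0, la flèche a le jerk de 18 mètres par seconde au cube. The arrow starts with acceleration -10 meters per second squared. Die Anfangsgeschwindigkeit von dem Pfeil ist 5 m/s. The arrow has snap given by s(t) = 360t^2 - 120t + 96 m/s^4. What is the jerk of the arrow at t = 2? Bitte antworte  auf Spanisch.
Debemos encontrar la integral de nuestra ecuación del snap s(t) = 360·t^2 - 120·t + 96 1 vez. Integrando el snap y usando la condición inicial j(0) = 18, obtenemos j(t) = 120·t^3 - 60·t^2 + 96·t + 18. De la ecuación de la sacudida j(t) = 120·t^3 - 60·t^2 + 96·t + 18, sustituimos t = 2 para obtener j = 930.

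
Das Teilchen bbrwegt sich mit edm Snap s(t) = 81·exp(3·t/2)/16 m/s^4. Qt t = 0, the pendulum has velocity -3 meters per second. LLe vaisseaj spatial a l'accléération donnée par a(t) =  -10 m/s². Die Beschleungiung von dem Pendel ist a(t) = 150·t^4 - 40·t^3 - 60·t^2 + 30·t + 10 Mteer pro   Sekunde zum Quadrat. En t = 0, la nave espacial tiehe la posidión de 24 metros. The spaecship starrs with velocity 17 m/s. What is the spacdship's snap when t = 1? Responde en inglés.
To solve this, we need to take 2 derivatives of our acceleration equation a(t) = -10. The derivative of acceleration gives jerk: j(t) = 0. Differentiating jerk, we get snap: s(t) = 0. From the given snap equation s(t) = 0, we substitute t = 1 to get s = 0.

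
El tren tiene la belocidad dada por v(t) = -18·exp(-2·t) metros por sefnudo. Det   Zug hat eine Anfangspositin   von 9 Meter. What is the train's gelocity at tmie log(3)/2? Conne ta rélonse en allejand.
Mit v(t) = -18·exp(-2·t) und Einsetzen von t = log(3)/2, finden wir v = -6.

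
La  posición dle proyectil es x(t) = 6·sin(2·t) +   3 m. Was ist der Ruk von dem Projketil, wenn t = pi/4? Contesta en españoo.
Debemos derivar nuestra ecuación de la posición x(t) = 6·sin(2·t) + 3 3 veces. La derivada de la posición da la velocidad: v(t) = 12·cos(2·t). Tomando d/dt de v(t), encontramos a(t) = -24·sin(2·t). La derivada de la aceleración da la sacudida: j(t) = -48·cos(2·t). Usando j(t) = -48·cos(2·t) y sustituyendo t = pi/4, encontramos j = 0.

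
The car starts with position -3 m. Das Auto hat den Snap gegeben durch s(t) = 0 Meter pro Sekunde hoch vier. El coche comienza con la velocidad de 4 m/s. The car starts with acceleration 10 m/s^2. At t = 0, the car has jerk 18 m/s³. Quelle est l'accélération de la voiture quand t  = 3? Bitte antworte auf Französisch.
Nous devons intégrer notre équation du snap s(t) = 0 2 fois. En prenant ∫s(t)dt et en appliquant j(0) = 18, nous trouvons j(t) = 18. En prenant ∫j(t)dt et en appliquant a(0) = 10, nous trouvons a(t) = 18·t + 10. De l'équation de l'accélération a(t) = 18·t + 10, nous substituons t = 3 pour obtenir a = 64.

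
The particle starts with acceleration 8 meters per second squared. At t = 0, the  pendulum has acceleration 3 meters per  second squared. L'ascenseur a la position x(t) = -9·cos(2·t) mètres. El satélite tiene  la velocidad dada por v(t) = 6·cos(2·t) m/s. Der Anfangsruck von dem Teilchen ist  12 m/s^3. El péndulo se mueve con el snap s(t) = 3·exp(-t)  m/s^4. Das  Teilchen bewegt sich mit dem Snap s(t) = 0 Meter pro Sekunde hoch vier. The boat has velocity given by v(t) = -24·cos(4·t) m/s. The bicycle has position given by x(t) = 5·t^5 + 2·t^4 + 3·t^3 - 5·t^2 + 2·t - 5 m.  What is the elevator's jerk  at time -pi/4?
Starting from position x(t) = -9·cos(2·t), we take 3 derivatives. Taking d/dt of x(t), we find v(t) = 18·sin(2·t). Taking d/dt of v(t), we find a(t) = 36·cos(2·t). Taking d/dt of a(t), we find j(t) = -72·sin(2·t). Using j(t) = -72·sin(2·t) and substituting t = -pi/4, we find j = 72.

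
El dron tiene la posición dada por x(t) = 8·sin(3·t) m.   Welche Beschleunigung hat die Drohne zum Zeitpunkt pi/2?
Wir müssen unsere Gleichung für die Position x(t) = 8·sin(3·t) 2-mal ableiten. Mit d/dt von x(t) finden wir v(t) = 24·cos(3·t). Durch Ableiten von der Geschwindigkeit erhalten wir die Beschleunigung: a(t) = -72·sin(3·t). Aus der Gleichung für die Beschleunigung a(t) = -72·sin(3·t), setzen wir t = pi/2 ein und erhalten a = 72.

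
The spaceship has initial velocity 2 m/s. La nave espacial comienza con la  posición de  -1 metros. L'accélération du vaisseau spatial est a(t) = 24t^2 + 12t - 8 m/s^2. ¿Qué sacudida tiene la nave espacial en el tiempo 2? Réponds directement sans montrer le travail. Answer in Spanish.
La sacudida en t = 2 es j = 108.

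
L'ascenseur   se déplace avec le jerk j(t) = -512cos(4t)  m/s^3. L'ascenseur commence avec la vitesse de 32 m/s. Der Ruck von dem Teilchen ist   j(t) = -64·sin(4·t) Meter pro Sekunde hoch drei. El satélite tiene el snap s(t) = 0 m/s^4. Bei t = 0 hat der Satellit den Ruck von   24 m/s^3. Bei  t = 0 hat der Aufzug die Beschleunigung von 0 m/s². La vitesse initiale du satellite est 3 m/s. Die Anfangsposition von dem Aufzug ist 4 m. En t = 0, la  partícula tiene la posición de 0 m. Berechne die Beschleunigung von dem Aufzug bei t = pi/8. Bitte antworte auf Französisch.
En partant du jerk j(t) = -512·cos(4·t), nous prenons 1 primitive. En prenant ∫j(t)dt et en appliquant a(0) = 0, nous trouvons a(t) = -128·sin(4·t). De l'équation de l'accélération a(t) = -128·sin(4·t), nous substituons t = pi/8 pour obtenir a = -128.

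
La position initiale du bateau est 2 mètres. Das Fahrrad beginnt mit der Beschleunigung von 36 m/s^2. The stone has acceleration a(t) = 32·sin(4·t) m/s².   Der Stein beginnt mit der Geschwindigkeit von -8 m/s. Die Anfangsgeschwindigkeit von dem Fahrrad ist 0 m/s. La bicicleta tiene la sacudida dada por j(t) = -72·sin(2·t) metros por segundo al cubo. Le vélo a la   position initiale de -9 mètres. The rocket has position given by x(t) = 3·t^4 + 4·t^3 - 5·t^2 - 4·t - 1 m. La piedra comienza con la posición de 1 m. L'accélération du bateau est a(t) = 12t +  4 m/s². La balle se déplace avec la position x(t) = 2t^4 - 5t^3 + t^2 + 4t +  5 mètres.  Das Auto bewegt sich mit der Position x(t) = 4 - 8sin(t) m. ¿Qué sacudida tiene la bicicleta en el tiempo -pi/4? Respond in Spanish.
Tenemos la sacudida j(t) = -72·sin(2·t). Sustituyendo t = -pi/4: j(-pi/4) = 72.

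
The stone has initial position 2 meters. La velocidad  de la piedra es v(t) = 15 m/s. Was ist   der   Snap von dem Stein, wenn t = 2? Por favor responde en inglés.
Starting from velocity v(t) = 15, we take 3 derivatives. Differentiating velocity, we get acceleration: a(t) = 0. Taking d/dt of a(t), we find j(t) = 0. Differentiating jerk, we get snap: s(t) = 0. From the given snap equation s(t) = 0, we substitute t = 2 to get s = 0.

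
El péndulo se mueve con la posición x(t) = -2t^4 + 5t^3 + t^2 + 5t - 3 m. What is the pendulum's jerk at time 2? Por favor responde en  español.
Partiendo de la posición x(t) = -2·t^4 + 5·t^3 + t^2 + 5·t - 3, tomamos 3 derivadas. Tomando d/dt de x(t), encontramos v(t) = -8·t^3 + 15·t^2 + 2·t + 5. Derivando la velocidad, obtenemos la aceleración: a(t) = -24·t^2 + 30·t + 2. Tomando d/dt de a(t), encontramos j(t) = 30 - 48·t. Tenemos la sacudida j(t) = 30 - 48·t. Sustituyendo t = 2: j(2) = -66.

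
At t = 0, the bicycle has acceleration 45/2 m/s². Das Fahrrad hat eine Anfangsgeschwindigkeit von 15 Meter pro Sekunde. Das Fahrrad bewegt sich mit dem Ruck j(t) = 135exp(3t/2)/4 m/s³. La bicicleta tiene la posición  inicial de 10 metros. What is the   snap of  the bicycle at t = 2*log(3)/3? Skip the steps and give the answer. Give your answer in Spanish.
El snap en t = 2*log(3)/3 es s = 1215/8.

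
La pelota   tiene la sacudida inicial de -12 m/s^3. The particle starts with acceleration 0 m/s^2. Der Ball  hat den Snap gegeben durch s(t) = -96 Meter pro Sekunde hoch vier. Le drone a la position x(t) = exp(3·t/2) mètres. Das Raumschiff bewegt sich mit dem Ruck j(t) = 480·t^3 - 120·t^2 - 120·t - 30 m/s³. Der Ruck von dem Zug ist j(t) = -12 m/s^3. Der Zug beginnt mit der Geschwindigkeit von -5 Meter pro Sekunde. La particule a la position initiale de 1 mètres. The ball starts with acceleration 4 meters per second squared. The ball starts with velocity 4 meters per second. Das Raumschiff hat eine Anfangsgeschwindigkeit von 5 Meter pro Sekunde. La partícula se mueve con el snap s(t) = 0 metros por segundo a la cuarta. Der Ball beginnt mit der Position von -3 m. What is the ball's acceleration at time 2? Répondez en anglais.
Starting from snap s(t) = -96, we take 2 antiderivatives. The antiderivative of snap is jerk. Using j(0) = -12, we get j(t) = -96·t - 12. Integrating jerk and using the initial condition a(0) = 4, we get a(t) = -48·t^2 - 12·t + 4. From the given acceleration equation a(t) = -48·t^2 - 12·t + 4, we substitute t = 2 to get a = -212.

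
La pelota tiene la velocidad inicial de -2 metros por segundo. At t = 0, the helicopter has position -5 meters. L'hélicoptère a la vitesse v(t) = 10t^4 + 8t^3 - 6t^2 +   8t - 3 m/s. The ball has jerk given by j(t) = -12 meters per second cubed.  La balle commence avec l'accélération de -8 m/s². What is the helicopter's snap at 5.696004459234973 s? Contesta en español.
Para resolver esto, necesitamos tomar 3 derivadas de nuestra ecuación de la velocidad v(t) = 10·t^4 + 8·t^3 - 6·t^2 + 8·t - 3. Tomando d/dt de v(t), encontramos a(t) = 40·t^3 + 24·t^2 - 12·t + 8. La derivada de la aceleración da la sacudida: j(t) = 120·t^2 + 48·t - 12. La derivada de la sacudida da el snap: s(t) = 240·t + 48. Tenemos el snap s(t) = 240·t + 48. Sustituyendo t = 5.696004459234973: s(5.696004459234973) = 1415.04107021639.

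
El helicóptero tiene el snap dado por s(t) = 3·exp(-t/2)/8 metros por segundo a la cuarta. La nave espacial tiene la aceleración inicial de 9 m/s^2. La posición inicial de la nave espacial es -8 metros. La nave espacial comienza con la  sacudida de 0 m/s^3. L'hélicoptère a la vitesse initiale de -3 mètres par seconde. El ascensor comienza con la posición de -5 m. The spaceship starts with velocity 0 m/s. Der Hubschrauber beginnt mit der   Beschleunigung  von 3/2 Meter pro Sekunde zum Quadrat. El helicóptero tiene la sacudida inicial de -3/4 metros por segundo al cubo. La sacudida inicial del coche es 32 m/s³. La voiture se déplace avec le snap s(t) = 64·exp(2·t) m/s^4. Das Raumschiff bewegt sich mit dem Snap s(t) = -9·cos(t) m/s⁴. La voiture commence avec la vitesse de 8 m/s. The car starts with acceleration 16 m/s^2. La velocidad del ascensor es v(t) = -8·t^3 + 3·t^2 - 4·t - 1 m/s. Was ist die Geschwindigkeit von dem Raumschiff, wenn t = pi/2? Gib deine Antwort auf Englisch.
Starting from snap s(t) = -9·cos(t), we take 3 antiderivatives. The integral of snap, with j(0) = 0, gives jerk: j(t) = -9·sin(t). Integrating jerk and using the initial condition a(0) = 9, we get a(t) = 9·cos(t). The integral of acceleration, with v(0) = 0, gives velocity: v(t) = 9·sin(t). We have velocity v(t) = 9·sin(t). Substituting t = pi/2: v(pi/2) = 9.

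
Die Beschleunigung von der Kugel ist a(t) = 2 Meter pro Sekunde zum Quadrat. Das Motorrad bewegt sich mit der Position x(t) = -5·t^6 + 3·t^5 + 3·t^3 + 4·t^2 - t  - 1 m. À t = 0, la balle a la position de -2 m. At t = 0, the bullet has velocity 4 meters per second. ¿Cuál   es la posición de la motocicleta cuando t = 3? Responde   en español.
Usando x(t) = -5·t^6 + 3·t^5 + 3·t^3 + 4·t^2 - t - 1 y sustituyendo t = 3, encontramos x = -2803.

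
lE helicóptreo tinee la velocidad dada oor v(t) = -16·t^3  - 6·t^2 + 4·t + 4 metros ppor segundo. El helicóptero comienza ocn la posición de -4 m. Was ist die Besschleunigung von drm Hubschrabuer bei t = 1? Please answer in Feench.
Nous devons dériver notre équation de la vitesse v(t) = -16·t^3 - 6·t^2 + 4·t + 4 1 fois. En dérivant la vitesse, nous obtenons l'accélération: a(t) = -48·t^2 - 12·t + 4. Nous avons l'accélération a(t) = -48·t^2 - 12·t + 4. En substituant t = 1: a(1) = -56.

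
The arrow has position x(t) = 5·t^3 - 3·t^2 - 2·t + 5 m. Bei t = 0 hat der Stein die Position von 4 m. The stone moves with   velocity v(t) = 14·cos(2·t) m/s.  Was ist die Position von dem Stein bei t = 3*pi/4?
Wir müssen unsere Gleichung für die Geschwindigkeit v(t) = 14·cos(2·t) 1-mal integrieren. Das Integral von der Geschwindigkeit, mit x(0) = 4, ergibt die Position: x(t) = 7·sin(2·t) + 4. Aus der Gleichung für die Position x(t) = 7·sin(2·t) + 4, setzen wir t = 3*pi/4 ein und erhalten x = -3.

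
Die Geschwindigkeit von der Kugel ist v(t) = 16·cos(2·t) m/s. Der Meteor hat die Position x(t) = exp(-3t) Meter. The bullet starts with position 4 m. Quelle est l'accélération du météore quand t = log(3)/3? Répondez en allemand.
Wir müssen unsere Gleichung für die Position x(t) = exp(-3·t) 2-mal ableiten. Mit d/dt von x(t) finden wir v(t) = -3·exp(-3·t). Mit d/dt von v(t) finden wir a(t) = 9·exp(-3·t). Aus der Gleichung für die Beschleunigung a(t) = 9·exp(-3·t), setzen wir t = log(3)/3 ein und erhalten a = 3.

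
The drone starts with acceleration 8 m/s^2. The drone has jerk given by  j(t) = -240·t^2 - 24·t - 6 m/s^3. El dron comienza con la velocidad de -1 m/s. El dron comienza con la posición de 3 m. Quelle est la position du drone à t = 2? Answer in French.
Nous devons trouver l'intégrale de notre équation du jerk j(t) = -240·t^2 - 24·t - 6 3 fois. La primitive du jerk est l'accélération. En utilisant a(0) = 8, nous obtenons a(t) = -80·t^3 - 12·t^2 - 6·t + 8. En intégrant l'accélération et en utilisant la condition initiale v(0) = -1, nous obtenons v(t) = -20·t^4 - 4·t^3 - 3·t^2 + 8·t - 1. La primitive de la vitesse est la position. En utilisant x(0) = 3, nous obtenons x(t) = -4·t^5 - t^4 - t^3 + 4·t^2 - t + 3. En utilisant x(t) = -4·t^5 - t^4 - t^3 + 4·t^2 - t + 3 et en substituant t = 2, nous trouvons x = -135.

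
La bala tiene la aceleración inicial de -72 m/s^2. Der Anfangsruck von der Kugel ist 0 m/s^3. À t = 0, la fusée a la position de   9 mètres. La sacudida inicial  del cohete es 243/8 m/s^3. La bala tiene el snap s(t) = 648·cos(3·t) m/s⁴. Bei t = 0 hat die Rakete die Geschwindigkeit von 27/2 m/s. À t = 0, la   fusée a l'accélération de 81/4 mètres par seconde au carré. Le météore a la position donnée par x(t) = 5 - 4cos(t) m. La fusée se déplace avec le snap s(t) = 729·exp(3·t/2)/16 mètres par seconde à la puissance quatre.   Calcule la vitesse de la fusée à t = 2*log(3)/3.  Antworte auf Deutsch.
Wir müssen die Stammfunktion unserer Gleichung für den Snap s(t) = 729·exp(3·t/2)/16 3-mal finden. Das Integral von dem Snap ist der Ruck. Mit j(0) = 243/8 erhalten wir j(t) = 243·exp(3·t/2)/8. Das Integral von dem Ruck ist die Beschleunigung. Mit a(0) = 81/4 erhalten wir a(t) = 81·exp(3·t/2)/4. Durch Integration von der Beschleunigung und Verwendung der Anfangsbedingung v(0) = 27/2, erhalten wir v(t) = 27·exp(3·t/2)/2. Wir haben die Geschwindigkeit v(t) = 27·exp(3·t/2)/2. Durch Einsetzen von t = 2*log(3)/3: v(2*log(3)/3) = 81/2.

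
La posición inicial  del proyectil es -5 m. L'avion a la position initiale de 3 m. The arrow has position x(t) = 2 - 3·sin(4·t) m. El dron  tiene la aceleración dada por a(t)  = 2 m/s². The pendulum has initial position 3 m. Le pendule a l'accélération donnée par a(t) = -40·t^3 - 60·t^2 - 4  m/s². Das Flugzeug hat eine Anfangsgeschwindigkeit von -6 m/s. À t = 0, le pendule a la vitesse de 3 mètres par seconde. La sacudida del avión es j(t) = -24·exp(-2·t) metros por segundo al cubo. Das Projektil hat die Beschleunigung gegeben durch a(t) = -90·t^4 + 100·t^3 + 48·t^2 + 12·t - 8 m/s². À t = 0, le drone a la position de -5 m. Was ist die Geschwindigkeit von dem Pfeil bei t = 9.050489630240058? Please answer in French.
Nous devons dériver notre équation de la position x(t) = 2 - 3·sin(4·t) 1 fois. En dérivant la position, nous obtenons la vitesse: v(t) = -12·cos(4·t). De l'équation de la vitesse v(t) = -12·cos(4·t), nous substituons t = 9.050489630240058 pour obtenir v = -0.882917497646316.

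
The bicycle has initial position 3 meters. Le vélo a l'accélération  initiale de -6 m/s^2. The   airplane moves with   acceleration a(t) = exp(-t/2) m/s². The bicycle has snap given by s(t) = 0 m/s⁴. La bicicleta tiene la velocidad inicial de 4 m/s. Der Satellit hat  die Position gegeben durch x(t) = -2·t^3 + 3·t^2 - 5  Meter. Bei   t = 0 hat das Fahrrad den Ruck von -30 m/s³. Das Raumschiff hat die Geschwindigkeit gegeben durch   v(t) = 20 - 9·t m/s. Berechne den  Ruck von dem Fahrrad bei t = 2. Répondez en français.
Pour résoudre ceci, nous devons prendre 1 primitive de notre équation du snap s(t) = 0. La primitive du snap, avec j(0) = -30, donne le jerk: j(t) = -30. En utilisant j(t) = -30 et en substituant t = 2, nous trouvons j = -30.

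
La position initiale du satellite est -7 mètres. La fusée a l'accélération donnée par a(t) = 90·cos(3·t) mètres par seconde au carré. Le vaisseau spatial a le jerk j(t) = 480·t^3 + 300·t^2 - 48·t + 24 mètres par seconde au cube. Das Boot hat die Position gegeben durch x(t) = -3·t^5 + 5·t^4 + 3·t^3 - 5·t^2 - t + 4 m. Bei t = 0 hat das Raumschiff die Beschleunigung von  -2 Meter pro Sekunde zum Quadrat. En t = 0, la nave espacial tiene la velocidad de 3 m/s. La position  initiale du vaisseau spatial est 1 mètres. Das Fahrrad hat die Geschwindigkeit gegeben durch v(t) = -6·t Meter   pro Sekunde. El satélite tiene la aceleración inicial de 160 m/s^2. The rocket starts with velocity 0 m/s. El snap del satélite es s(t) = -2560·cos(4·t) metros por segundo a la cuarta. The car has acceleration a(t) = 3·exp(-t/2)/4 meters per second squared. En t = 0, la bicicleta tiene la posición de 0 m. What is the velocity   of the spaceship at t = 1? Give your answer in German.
Wir müssen unsere Gleichung für den Ruck j(t) = 480·t^3 + 300·t^2 - 48·t + 24 2-mal integrieren. Die Stammfunktion von dem Ruck, mit a(0) = -2, ergibt die Beschleunigung: a(t) = 120·t^4 + 100·t^3 - 24·t^2 + 24·t - 2. Durch Integration von der Beschleunigung und Verwendung der Anfangsbedingung v(0) = 3, erhalten wir v(t) = 24·t^5 + 25·t^4 - 8·t^3 + 12·t^2 - 2·t + 3. Wir haben die Geschwindigkeit v(t) = 24·t^5 + 25·t^4 - 8·t^3 + 12·t^2 - 2·t + 3. Durch Einsetzen von t = 1: v(1) = 54.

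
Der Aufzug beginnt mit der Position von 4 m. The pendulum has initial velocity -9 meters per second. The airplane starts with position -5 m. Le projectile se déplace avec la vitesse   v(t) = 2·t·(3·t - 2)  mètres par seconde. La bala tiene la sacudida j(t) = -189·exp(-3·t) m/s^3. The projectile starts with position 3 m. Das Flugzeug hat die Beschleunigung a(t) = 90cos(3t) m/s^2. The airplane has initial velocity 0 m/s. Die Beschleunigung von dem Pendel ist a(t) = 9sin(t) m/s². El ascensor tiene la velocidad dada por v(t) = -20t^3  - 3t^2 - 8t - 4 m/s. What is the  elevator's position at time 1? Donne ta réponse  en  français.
Nous devons intégrer notre équation de la vitesse v(t) = -20·t^3 - 3·t^2 - 8·t - 4 1 fois. L'intégrale de la vitesse, avec x(0) = 4, donne la position: x(t) = -5·t^4 - t^3 - 4·t^2 - 4·t + 4. De l'équation de la position x(t) = -5·t^4 - t^3 - 4·t^2 - 4·t + 4, nous substituons t = 1 pour obtenir x = -10.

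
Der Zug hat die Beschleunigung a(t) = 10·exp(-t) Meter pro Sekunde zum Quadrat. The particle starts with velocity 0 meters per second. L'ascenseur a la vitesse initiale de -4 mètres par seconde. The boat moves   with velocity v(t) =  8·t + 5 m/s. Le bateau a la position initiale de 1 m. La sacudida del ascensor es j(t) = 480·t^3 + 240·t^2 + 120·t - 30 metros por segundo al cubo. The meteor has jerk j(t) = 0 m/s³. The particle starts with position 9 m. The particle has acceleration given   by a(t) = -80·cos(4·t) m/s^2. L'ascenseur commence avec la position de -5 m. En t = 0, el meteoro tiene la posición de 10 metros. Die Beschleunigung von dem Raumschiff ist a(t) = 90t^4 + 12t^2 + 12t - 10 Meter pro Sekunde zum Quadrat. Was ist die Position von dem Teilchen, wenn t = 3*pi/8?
Wir müssen unsere Gleichung für die Beschleunigung a(t) = -80·cos(4·t) 2-mal integrieren. Das Integral von der Beschleunigung ist die Geschwindigkeit. Mit v(0) = 0 erhalten wir v(t) = -20·sin(4·t). Die Stammfunktion von der Geschwindigkeit, mit x(0) = 9, ergibt die Position: x(t) = 5·cos(4·t) + 4. Wir haben die Position x(t) = 5·cos(4·t) + 4. Durch Einsetzen von t = 3*pi/8: x(3*pi/8) = 4.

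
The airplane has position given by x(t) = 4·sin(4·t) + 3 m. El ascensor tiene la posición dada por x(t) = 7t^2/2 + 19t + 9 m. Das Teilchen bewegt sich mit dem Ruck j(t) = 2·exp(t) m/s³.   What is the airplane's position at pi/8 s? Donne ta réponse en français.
En utilisant x(t) = 4·sin(4·t) + 3 et en substituant t = pi/8, nous trouvons x = 7.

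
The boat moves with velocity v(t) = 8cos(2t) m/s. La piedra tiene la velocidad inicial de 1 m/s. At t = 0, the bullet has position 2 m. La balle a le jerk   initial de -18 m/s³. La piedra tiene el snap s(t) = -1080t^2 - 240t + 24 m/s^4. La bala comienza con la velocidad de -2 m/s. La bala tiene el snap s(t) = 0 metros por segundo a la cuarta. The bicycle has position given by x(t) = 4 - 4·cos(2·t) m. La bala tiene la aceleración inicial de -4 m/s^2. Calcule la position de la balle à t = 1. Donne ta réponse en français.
Nous devons trouver la primitive de notre équation du snap s(t) = 0 4 fois. La primitive du snap, avec j(0) = -18, donne le jerk: j(t) = -18. En intégrant le jerk et en utilisant la condition initiale a(0) = -4, nous obtenons a(t) = -18·t - 4. En intégrant l'accélération et en utilisant la condition initiale v(0) = -2, nous obtenons v(t) = -9·t^2 - 4·t - 2. L'intégrale de la vitesse est la position. En utilisant x(0) = 2, nous obtenons x(t) = -3·t^3 - 2·t^2 - 2·t + 2. Nous avons la position x(t) = -3·t^3 - 2·t^2 - 2·t + 2. En substituant t = 1: x(1) = -5.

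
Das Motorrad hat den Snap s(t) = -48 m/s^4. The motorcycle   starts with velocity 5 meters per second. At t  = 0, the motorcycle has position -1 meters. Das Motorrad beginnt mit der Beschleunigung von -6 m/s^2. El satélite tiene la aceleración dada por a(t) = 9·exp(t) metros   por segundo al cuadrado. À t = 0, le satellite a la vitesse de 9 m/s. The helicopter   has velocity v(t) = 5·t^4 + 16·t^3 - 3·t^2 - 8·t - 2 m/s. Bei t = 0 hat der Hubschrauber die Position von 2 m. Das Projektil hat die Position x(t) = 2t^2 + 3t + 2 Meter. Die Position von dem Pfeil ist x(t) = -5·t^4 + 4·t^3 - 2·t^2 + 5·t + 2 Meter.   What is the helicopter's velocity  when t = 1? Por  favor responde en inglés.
Using v(t) = 5·t^4 + 16·t^3 - 3·t^2 - 8·t - 2 and substituting t = 1, we find v = 8.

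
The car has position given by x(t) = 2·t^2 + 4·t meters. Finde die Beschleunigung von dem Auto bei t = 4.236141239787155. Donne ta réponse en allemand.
Wir müssen unsere Gleichung für die Position x(t) = 2·t^2 + 4·t 2-mal ableiten. Die Ableitung von der Position ergibt die Geschwindigkeit: v(t) = 4·t + 4. Durch Ableiten von der Geschwindigkeit erhalten wir die Beschleunigung: a(t) = 4. Aus der Gleichung für die Beschleunigung a(t) = 4, setzen wir t = 4.236141239787155 ein und erhalten a = 4.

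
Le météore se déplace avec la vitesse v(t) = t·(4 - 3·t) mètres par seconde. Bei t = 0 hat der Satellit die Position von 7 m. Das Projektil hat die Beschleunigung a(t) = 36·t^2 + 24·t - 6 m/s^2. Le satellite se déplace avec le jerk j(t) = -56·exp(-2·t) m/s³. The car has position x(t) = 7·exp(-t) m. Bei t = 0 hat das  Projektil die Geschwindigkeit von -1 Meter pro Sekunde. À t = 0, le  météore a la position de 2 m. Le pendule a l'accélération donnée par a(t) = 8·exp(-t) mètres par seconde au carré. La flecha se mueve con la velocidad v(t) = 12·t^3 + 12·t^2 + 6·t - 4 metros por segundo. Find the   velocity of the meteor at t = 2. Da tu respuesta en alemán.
Wir haben die Geschwindigkeit v(t) = t·(4 - 3·t). Durch Einsetzen von t = 2: v(2) = -4.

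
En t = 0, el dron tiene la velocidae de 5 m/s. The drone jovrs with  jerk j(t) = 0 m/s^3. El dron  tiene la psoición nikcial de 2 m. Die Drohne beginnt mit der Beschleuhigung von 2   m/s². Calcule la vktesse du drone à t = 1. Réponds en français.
En partant du jerk j(t) = 0, nous prenons 2 intégrales. En intégrant le jerk et en utilisant la condition initiale a(0) = 2, nous obtenons a(t) = 2. La primitive de l'accélération, avec v(0) = 5, donne la vitesse: v(t) = 2·t + 5. Nous avons la vitesse v(t) = 2·t + 5. En substituant t = 1: v(1) = 7.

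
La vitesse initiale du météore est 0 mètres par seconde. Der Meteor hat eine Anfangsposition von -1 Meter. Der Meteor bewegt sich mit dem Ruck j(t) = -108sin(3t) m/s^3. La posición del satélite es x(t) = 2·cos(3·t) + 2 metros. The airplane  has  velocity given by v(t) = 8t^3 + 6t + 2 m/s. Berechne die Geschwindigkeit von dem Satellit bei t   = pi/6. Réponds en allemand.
Um dies zu lösen, müssen wir 1 Ableitung unserer Gleichung für die Position x(t) = 2·cos(3·t) + 2 nehmen. Durch Ableiten von der Position erhalten wir die Geschwindigkeit: v(t) = -6·sin(3·t). Wir haben die Geschwindigkeit v(t) = -6·sin(3·t). Durch Einsetzen von t = pi/6: v(pi/6) = -6.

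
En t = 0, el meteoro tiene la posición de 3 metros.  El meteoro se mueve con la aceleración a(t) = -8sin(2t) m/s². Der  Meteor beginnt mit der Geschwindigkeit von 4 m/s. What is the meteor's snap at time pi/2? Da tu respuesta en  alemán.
Wir müssen unsere Gleichung für die Beschleunigung a(t) = -8·sin(2·t) 2-mal ableiten. Die Ableitung von der Beschleunigung ergibt den Ruck: j(t) = -16·cos(2·t). Die Ableitung von dem Ruck ergibt den Snap: s(t) = 32·sin(2·t). Aus der Gleichung für den Snap s(t) = 32·sin(2·t), setzen wir t = pi/2 ein und erhalten s = 0.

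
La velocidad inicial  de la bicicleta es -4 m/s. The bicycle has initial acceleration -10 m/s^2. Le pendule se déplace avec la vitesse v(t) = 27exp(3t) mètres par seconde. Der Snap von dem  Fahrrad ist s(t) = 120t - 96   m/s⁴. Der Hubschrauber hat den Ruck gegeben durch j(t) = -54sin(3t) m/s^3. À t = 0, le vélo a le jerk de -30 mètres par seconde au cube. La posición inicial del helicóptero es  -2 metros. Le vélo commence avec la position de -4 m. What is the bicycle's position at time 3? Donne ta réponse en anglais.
We need to integrate our snap equation s(t) = 120·t - 96 4 times. The integral of snap is jerk. Using j(0) = -30, we get j(t) = 60·t^2 - 96·t - 30. Integrating jerk and using the initial condition a(0) = -10, we get a(t) = 20·t^3 - 48·t^2 - 30·t - 10. Integrating acceleration and using the initial condition v(0) = -4, we get v(t) = 5·t^4 - 16·t^3 - 15·t^2 - 10·t - 4. Integrating velocity and using the initial condition x(0) = -4, we get x(t) = t^5 - 4·t^4 - 5·t^3 - 5·t^2 - 4·t - 4. From the given position equation x(t) = t^5 - 4·t^4 - 5·t^3 - 5·t^2 - 4·t - 4, we substitute t = 3 to get x = -277.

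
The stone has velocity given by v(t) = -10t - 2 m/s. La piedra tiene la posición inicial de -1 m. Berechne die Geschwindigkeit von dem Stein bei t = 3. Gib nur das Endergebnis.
Die Antwort ist -32.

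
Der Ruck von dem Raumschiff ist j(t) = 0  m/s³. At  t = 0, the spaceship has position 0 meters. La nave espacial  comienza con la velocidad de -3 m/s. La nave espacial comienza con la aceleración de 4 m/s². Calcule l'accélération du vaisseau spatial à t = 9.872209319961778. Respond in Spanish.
Para resolver esto, necesitamos tomar 1 antiderivada de nuestra ecuación de la sacudida j(t) = 0. Tomando ∫j(t)dt y aplicando a(0) = 4, encontramos a(t) = 4. Usando a(t) = 4 y sustituyendo t = 9.872209319961778, encontramos a = 4.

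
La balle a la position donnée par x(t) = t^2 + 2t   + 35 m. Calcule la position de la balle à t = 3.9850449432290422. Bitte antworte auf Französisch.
De l'équation de la position x(t) = t^2 + 2·t + 35, nous substituons t = 3.9850449432290422 pour obtenir x = 58.8506730860134.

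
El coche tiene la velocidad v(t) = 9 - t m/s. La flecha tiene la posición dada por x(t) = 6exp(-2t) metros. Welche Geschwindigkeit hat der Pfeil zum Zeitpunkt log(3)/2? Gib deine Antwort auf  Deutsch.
Ausgehend von der Position x(t) = 6·exp(-2·t), nehmen wir 1 Ableitung. Die Ableitung von der Position ergibt die Geschwindigkeit: v(t) = -12·exp(-2·t). Wir haben die Geschwindigkeit v(t) = -12·exp(-2·t). Durch Einsetzen von t = log(3)/2: v(log(3)/2) = -4.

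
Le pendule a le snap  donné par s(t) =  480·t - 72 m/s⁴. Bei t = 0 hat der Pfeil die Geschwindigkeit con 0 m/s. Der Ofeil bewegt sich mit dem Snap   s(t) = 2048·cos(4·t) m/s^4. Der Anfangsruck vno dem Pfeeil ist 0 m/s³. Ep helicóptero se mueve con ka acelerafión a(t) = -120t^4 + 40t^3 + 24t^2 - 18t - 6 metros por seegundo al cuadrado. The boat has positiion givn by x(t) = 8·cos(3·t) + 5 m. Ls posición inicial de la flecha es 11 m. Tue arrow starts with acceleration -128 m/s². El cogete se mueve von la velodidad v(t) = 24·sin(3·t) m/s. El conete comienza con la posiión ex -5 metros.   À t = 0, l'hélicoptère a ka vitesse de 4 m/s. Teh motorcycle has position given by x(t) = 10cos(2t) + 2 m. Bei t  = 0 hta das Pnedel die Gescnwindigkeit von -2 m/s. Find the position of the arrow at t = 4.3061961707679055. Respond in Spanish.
Debemos encontrar la antiderivada de nuestra ecuación del snap s(t) = 2048·cos(4·t) 4 veces. La integral del snap, con j(0) = 0, da la sacudida: j(t) = 512·sin(4·t). Tomando ∫j(t)dt y aplicando a(0) = -128, encontramos a(t) = -128·cos(4·t). La integral de la aceleración, con v(0) = 0, da la velocidad: v(t) = -32·sin(4·t). Integrando la velocidad y usando la condición inicial x(0) = 11, obtenemos x(t) = 8·cos(4·t) + 3. Tenemos la posición x(t) = 8·cos(4·t) + 3. Sustituyendo t = 4.3061961707679055: x(4.3061961707679055) = 2.56841033558991.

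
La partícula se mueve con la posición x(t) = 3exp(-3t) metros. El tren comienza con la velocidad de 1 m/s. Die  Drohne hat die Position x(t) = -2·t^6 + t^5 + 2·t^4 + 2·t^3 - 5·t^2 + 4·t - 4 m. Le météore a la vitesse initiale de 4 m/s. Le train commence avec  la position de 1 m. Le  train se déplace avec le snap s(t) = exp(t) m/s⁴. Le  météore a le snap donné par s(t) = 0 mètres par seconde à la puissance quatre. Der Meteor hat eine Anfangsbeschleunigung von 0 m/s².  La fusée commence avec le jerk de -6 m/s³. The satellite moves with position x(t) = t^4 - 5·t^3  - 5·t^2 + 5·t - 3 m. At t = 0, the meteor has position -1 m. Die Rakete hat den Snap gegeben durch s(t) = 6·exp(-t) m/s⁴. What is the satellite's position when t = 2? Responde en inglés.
From the given position equation x(t) = t^4 - 5·t^3 - 5·t^2 + 5·t - 3, we substitute t = 2 to get x = -37.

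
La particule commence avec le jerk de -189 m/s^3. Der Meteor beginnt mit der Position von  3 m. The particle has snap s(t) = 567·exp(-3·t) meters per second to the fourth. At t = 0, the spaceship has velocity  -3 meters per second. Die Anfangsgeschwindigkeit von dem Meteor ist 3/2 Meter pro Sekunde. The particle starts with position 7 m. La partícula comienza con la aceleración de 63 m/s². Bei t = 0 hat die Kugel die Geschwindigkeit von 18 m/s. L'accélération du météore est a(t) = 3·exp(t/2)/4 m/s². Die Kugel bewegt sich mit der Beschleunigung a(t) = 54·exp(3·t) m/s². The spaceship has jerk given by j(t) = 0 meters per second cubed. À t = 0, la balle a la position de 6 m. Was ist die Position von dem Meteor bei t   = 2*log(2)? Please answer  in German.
Wir müssen unsere Gleichung für die Beschleunigung a(t) = 3·exp(t/2)/4 2-mal integrieren. Die Stammfunktion von der Beschleunigung, mit v(0) = 3/2, ergibt die Geschwindigkeit: v(t) = 3·exp(t/2)/2. Das Integral von der Geschwindigkeit, mit x(0) = 3, ergibt die Position: x(t) = 3·exp(t/2). Wir haben die Position x(t) = 3·exp(t/2). Durch Einsetzen von t = 2*log(2): x(2*log(2)) = 6.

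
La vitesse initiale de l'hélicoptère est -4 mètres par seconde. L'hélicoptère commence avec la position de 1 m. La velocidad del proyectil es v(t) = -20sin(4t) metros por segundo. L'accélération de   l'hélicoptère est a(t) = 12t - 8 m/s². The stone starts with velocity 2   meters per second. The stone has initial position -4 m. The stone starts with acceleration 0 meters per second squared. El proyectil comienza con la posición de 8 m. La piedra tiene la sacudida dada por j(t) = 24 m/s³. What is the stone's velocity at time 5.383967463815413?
To find the answer, we compute 2 integrals of j(t) = 24. Finding the integral of j(t) and using a(0) = 0: a(t) = 24·t. Taking ∫a(t)dt and applying v(0) = 2, we find v(t) = 12·t^2 + 2. Using v(t) = 12·t^2 + 2 and substituting t = 5.383967463815413, we find v = 349.845267817076.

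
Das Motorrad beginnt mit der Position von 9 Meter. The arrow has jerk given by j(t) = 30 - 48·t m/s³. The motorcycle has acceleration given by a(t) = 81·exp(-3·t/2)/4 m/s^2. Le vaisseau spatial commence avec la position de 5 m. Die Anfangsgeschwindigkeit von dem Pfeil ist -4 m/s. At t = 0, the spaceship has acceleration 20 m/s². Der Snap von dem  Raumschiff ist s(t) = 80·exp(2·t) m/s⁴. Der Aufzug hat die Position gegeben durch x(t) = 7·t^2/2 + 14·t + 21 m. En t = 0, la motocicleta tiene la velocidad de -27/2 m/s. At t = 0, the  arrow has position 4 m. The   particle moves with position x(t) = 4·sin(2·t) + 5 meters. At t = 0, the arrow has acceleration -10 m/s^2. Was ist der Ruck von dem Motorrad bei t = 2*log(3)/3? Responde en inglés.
We must differentiate our acceleration equation a(t) = 81·exp(-3·t/2)/4 1 time. Differentiating acceleration, we get jerk: j(t) = -243·exp(-3·t/2)/8. From the given jerk equation j(t) = -243·exp(-3·t/2)/8, we substitute t = 2*log(3)/3 to get j = -81/8.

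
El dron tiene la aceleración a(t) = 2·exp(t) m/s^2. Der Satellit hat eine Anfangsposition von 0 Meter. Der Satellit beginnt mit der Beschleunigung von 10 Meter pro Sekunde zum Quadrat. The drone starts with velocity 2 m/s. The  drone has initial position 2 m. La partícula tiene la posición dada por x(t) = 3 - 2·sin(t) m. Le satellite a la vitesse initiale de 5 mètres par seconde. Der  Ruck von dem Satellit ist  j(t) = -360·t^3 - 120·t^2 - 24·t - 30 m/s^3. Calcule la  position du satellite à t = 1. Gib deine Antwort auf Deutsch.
Wir müssen das Integral unserer Gleichung für den Ruck j(t) = -360·t^3 - 120·t^2 - 24·t - 30 3-mal finden. Durch Integration von dem Ruck und Verwendung der Anfangsbedingung a(0) = 10, erhalten wir a(t) = -90·t^4 - 40·t^3 - 12·t^2 - 30·t + 10. Die Stammfunktion von der Beschleunigung ist die Geschwindigkeit. Mit v(0) = 5 erhalten wir v(t) = -18·t^5 - 10·t^4 - 4·t^3 - 15·t^2 + 10·t + 5. Mit ∫v(t)dt und Anwendung von x(0) = 0, finden wir x(t) = -3·t^6 - 2·t^5 - t^4 - 5·t^3 + 5·t^2 + 5·t. Aus der Gleichung für die Position x(t) = -3·t^6 - 2·t^5 - t^4 - 5·t^3 + 5·t^2 + 5·t, setzen wir t = 1 ein und erhalten x = -1.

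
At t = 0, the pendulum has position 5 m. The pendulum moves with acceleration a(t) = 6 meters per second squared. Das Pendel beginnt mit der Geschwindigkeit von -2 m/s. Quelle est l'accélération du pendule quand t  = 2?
Nous avons l'accélération a(t) = 6. En substituant t = 2: a(2) = 6.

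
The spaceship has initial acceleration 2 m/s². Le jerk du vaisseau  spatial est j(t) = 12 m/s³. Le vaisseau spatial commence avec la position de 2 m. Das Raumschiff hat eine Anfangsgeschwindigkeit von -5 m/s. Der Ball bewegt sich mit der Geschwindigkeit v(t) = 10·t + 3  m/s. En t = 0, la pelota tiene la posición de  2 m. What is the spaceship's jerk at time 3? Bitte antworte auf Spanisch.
De la ecuación de la sacudida j(t) = 12, sustituimos t = 3 para obtener j = 12.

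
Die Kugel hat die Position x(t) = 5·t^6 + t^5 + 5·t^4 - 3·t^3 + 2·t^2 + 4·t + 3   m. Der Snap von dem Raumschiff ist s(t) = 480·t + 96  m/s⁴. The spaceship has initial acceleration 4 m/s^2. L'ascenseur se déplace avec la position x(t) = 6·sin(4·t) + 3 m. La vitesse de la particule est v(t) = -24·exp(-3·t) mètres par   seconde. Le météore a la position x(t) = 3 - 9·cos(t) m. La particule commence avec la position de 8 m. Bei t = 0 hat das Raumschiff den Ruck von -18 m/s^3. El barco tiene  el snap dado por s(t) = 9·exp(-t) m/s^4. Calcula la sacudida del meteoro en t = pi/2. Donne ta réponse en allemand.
Ausgehend von der Position x(t) = 3 - 9·cos(t), nehmen wir 3 Ableitungen. Mit d/dt von x(t) finden wir v(t) = 9·sin(t). Mit d/dt von v(t) finden wir a(t) = 9·cos(t). Durch Ableiten von der Beschleunigung erhalten wir den Ruck: j(t) = -9·sin(t). Wir haben den Ruck j(t) = -9·sin(t). Durch Einsetzen von t = pi/2: j(pi/2) = -9.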